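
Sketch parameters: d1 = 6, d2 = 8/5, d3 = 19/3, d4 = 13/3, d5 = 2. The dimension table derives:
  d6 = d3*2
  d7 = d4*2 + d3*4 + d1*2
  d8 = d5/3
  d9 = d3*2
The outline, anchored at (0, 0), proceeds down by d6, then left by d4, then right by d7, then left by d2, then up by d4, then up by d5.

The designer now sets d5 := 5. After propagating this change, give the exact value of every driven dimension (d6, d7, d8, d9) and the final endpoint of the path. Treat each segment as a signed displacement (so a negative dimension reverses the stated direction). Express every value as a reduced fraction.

d6 = 38/3
d7 = 46
d8 = 5/3
d9 = 38/3
endpoint = (601/15, -10/3)

Apply edit: d5 := 5
  d6 = d3*2 = 38/3
  d7 = d4*2 + d3*4 + d1*2 = 46
  d8 = d5/3 = 5/3
  d9 = d3*2 = 38/3
Walk from origin (0, 0):
  seg 1: down by d6 = 38/3 → (0, -38/3)
  seg 2: left by d4 = 13/3 → (-13/3, -38/3)
  seg 3: right by d7 = 46 → (125/3, -38/3)
  seg 4: left by d2 = 8/5 → (601/15, -38/3)
  seg 5: up by d4 = 13/3 → (601/15, -25/3)
  seg 6: up by d5 = 5 → (601/15, -10/3)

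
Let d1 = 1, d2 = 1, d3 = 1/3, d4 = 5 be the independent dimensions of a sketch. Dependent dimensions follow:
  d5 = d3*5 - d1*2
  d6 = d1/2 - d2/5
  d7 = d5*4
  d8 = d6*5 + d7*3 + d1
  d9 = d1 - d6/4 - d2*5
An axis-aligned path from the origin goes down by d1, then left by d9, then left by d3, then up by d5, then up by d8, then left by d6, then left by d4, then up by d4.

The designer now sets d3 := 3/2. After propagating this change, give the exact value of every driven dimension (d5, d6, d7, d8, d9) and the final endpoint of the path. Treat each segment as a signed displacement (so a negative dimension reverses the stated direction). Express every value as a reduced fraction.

d5 = 11/2
d6 = 3/10
d7 = 22
d8 = 137/2
d9 = -163/40
endpoint = (-109/40, 78)

Apply edit: d3 := 3/2
  d5 = d3*5 - d1*2 = 11/2
  d6 = d1/2 - d2/5 = 3/10
  d7 = d5*4 = 22
  d8 = d6*5 + d7*3 + d1 = 137/2
  d9 = d1 - d6/4 - d2*5 = -163/40
Walk from origin (0, 0):
  seg 1: down by d1 = 1 → (0, -1)
  seg 2: left by d9 = -163/40 → (163/40, -1)
  seg 3: left by d3 = 3/2 → (103/40, -1)
  seg 4: up by d5 = 11/2 → (103/40, 9/2)
  seg 5: up by d8 = 137/2 → (103/40, 73)
  seg 6: left by d6 = 3/10 → (91/40, 73)
  seg 7: left by d4 = 5 → (-109/40, 73)
  seg 8: up by d4 = 5 → (-109/40, 78)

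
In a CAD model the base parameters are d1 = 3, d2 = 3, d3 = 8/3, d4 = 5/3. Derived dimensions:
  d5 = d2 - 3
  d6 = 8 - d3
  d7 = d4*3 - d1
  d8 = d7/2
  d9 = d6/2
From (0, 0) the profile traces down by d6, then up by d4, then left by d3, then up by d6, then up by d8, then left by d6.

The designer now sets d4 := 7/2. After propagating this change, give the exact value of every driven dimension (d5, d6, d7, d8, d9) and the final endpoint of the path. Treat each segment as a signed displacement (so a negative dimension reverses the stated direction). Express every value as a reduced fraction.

Apply edit: d4 := 7/2
  d5 = d2 - 3 = 0
  d6 = 8 - d3 = 16/3
  d7 = d4*3 - d1 = 15/2
  d8 = d7/2 = 15/4
  d9 = d6/2 = 8/3
Walk from origin (0, 0):
  seg 1: down by d6 = 16/3 → (0, -16/3)
  seg 2: up by d4 = 7/2 → (0, -11/6)
  seg 3: left by d3 = 8/3 → (-8/3, -11/6)
  seg 4: up by d6 = 16/3 → (-8/3, 7/2)
  seg 5: up by d8 = 15/4 → (-8/3, 29/4)
  seg 6: left by d6 = 16/3 → (-8, 29/4)

d5 = 0
d6 = 16/3
d7 = 15/2
d8 = 15/4
d9 = 8/3
endpoint = (-8, 29/4)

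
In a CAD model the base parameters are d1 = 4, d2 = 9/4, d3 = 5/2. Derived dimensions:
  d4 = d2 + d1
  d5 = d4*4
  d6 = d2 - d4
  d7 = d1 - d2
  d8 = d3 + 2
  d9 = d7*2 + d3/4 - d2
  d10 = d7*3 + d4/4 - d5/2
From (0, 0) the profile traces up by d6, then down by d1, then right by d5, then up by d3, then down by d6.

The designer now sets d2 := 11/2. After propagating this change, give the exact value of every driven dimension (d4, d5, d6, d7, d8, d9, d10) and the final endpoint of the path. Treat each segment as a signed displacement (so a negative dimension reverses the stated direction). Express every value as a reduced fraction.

d4 = 19/2
d5 = 38
d6 = -4
d7 = -3/2
d8 = 9/2
d9 = -63/8
d10 = -169/8
endpoint = (38, -3/2)

Apply edit: d2 := 11/2
  d4 = d2 + d1 = 19/2
  d5 = d4*4 = 38
  d6 = d2 - d4 = -4
  d7 = d1 - d2 = -3/2
  d8 = d3 + 2 = 9/2
  d9 = d7*2 + d3/4 - d2 = -63/8
  d10 = d7*3 + d4/4 - d5/2 = -169/8
Walk from origin (0, 0):
  seg 1: up by d6 = -4 → (0, -4)
  seg 2: down by d1 = 4 → (0, -8)
  seg 3: right by d5 = 38 → (38, -8)
  seg 4: up by d3 = 5/2 → (38, -11/2)
  seg 5: down by d6 = -4 → (38, -3/2)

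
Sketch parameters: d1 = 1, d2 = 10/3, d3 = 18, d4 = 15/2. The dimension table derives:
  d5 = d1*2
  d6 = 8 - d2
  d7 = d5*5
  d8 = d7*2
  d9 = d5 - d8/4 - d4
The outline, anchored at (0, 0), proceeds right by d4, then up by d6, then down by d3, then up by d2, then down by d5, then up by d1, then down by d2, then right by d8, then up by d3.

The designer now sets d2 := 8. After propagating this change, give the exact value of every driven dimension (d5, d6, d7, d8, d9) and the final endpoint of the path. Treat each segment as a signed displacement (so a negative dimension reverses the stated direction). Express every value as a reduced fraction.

Apply edit: d2 := 8
  d5 = d1*2 = 2
  d6 = 8 - d2 = 0
  d7 = d5*5 = 10
  d8 = d7*2 = 20
  d9 = d5 - d8/4 - d4 = -21/2
Walk from origin (0, 0):
  seg 1: right by d4 = 15/2 → (15/2, 0)
  seg 2: up by d6 = 0 → (15/2, 0)
  seg 3: down by d3 = 18 → (15/2, -18)
  seg 4: up by d2 = 8 → (15/2, -10)
  seg 5: down by d5 = 2 → (15/2, -12)
  seg 6: up by d1 = 1 → (15/2, -11)
  seg 7: down by d2 = 8 → (15/2, -19)
  seg 8: right by d8 = 20 → (55/2, -19)
  seg 9: up by d3 = 18 → (55/2, -1)

d5 = 2
d6 = 0
d7 = 10
d8 = 20
d9 = -21/2
endpoint = (55/2, -1)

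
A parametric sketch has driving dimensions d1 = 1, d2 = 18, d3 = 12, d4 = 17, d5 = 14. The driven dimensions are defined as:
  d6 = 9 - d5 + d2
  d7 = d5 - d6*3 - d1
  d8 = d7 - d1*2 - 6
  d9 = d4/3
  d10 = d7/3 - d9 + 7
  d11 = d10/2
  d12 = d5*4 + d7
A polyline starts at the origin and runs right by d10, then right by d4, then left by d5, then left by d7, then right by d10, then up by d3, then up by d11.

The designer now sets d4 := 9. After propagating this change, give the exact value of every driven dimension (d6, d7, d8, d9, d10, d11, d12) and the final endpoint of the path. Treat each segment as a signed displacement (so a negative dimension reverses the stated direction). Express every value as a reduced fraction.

Apply edit: d4 := 9
  d6 = 9 - d5 + d2 = 13
  d7 = d5 - d6*3 - d1 = -26
  d8 = d7 - d1*2 - 6 = -34
  d9 = d4/3 = 3
  d10 = d7/3 - d9 + 7 = -14/3
  d11 = d10/2 = -7/3
  d12 = d5*4 + d7 = 30
Walk from origin (0, 0):
  seg 1: right by d10 = -14/3 → (-14/3, 0)
  seg 2: right by d4 = 9 → (13/3, 0)
  seg 3: left by d5 = 14 → (-29/3, 0)
  seg 4: left by d7 = -26 → (49/3, 0)
  seg 5: right by d10 = -14/3 → (35/3, 0)
  seg 6: up by d3 = 12 → (35/3, 12)
  seg 7: up by d11 = -7/3 → (35/3, 29/3)

d6 = 13
d7 = -26
d8 = -34
d9 = 3
d10 = -14/3
d11 = -7/3
d12 = 30
endpoint = (35/3, 29/3)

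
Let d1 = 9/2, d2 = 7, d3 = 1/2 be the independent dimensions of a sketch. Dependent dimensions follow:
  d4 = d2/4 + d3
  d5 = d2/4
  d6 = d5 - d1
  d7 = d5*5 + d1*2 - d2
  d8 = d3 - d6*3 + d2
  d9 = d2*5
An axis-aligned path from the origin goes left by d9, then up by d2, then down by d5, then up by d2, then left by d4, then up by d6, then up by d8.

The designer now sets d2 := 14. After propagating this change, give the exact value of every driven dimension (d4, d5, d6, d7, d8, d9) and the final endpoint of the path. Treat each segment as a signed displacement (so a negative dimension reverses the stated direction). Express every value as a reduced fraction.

Apply edit: d2 := 14
  d4 = d2/4 + d3 = 4
  d5 = d2/4 = 7/2
  d6 = d5 - d1 = -1
  d7 = d5*5 + d1*2 - d2 = 25/2
  d8 = d3 - d6*3 + d2 = 35/2
  d9 = d2*5 = 70
Walk from origin (0, 0):
  seg 1: left by d9 = 70 → (-70, 0)
  seg 2: up by d2 = 14 → (-70, 14)
  seg 3: down by d5 = 7/2 → (-70, 21/2)
  seg 4: up by d2 = 14 → (-70, 49/2)
  seg 5: left by d4 = 4 → (-74, 49/2)
  seg 6: up by d6 = -1 → (-74, 47/2)
  seg 7: up by d8 = 35/2 → (-74, 41)

d4 = 4
d5 = 7/2
d6 = -1
d7 = 25/2
d8 = 35/2
d9 = 70
endpoint = (-74, 41)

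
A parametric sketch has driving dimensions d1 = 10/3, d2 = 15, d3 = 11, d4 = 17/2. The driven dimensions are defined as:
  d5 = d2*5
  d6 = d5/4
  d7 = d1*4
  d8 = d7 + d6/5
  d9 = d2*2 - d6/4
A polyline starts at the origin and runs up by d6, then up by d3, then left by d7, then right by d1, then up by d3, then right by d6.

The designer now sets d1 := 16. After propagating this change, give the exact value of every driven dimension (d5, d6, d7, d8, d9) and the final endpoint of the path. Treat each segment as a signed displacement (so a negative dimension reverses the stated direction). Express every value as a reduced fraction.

Apply edit: d1 := 16
  d5 = d2*5 = 75
  d6 = d5/4 = 75/4
  d7 = d1*4 = 64
  d8 = d7 + d6/5 = 271/4
  d9 = d2*2 - d6/4 = 405/16
Walk from origin (0, 0):
  seg 1: up by d6 = 75/4 → (0, 75/4)
  seg 2: up by d3 = 11 → (0, 119/4)
  seg 3: left by d7 = 64 → (-64, 119/4)
  seg 4: right by d1 = 16 → (-48, 119/4)
  seg 5: up by d3 = 11 → (-48, 163/4)
  seg 6: right by d6 = 75/4 → (-117/4, 163/4)

d5 = 75
d6 = 75/4
d7 = 64
d8 = 271/4
d9 = 405/16
endpoint = (-117/4, 163/4)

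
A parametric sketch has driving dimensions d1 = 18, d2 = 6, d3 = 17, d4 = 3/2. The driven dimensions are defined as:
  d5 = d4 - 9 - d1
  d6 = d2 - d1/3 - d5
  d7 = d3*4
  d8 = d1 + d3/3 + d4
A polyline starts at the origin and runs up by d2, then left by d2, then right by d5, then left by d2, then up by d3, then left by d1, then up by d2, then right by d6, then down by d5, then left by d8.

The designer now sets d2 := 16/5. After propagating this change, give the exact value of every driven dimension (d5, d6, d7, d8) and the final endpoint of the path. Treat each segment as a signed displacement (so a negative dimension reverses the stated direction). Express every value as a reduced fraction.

Apply edit: d2 := 16/5
  d5 = d4 - 9 - d1 = -51/2
  d6 = d2 - d1/3 - d5 = 227/10
  d7 = d3*4 = 68
  d8 = d1 + d3/3 + d4 = 151/6
Walk from origin (0, 0):
  seg 1: up by d2 = 16/5 → (0, 16/5)
  seg 2: left by d2 = 16/5 → (-16/5, 16/5)
  seg 3: right by d5 = -51/2 → (-287/10, 16/5)
  seg 4: left by d2 = 16/5 → (-319/10, 16/5)
  seg 5: up by d3 = 17 → (-319/10, 101/5)
  seg 6: left by d1 = 18 → (-499/10, 101/5)
  seg 7: up by d2 = 16/5 → (-499/10, 117/5)
  seg 8: right by d6 = 227/10 → (-136/5, 117/5)
  seg 9: down by d5 = -51/2 → (-136/5, 489/10)
  seg 10: left by d8 = 151/6 → (-1571/30, 489/10)

d5 = -51/2
d6 = 227/10
d7 = 68
d8 = 151/6
endpoint = (-1571/30, 489/10)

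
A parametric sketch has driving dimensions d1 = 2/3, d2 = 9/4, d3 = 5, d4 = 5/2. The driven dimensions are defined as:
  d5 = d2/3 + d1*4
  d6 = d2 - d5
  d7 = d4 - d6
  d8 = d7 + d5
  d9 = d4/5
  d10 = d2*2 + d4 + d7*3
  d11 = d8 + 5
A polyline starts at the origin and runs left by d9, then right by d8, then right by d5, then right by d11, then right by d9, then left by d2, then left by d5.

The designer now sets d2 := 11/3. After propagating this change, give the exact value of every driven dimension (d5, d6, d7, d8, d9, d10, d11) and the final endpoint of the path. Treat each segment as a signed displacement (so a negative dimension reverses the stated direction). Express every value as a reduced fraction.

Apply edit: d2 := 11/3
  d5 = d2/3 + d1*4 = 35/9
  d6 = d2 - d5 = -2/9
  d7 = d4 - d6 = 49/18
  d8 = d7 + d5 = 119/18
  d9 = d4/5 = 1/2
  d10 = d2*2 + d4 + d7*3 = 18
  d11 = d8 + 5 = 209/18
Walk from origin (0, 0):
  seg 1: left by d9 = 1/2 → (-1/2, 0)
  seg 2: right by d8 = 119/18 → (55/9, 0)
  seg 3: right by d5 = 35/9 → (10, 0)
  seg 4: right by d11 = 209/18 → (389/18, 0)
  seg 5: right by d9 = 1/2 → (199/9, 0)
  seg 6: left by d2 = 11/3 → (166/9, 0)
  seg 7: left by d5 = 35/9 → (131/9, 0)

d5 = 35/9
d6 = -2/9
d7 = 49/18
d8 = 119/18
d9 = 1/2
d10 = 18
d11 = 209/18
endpoint = (131/9, 0)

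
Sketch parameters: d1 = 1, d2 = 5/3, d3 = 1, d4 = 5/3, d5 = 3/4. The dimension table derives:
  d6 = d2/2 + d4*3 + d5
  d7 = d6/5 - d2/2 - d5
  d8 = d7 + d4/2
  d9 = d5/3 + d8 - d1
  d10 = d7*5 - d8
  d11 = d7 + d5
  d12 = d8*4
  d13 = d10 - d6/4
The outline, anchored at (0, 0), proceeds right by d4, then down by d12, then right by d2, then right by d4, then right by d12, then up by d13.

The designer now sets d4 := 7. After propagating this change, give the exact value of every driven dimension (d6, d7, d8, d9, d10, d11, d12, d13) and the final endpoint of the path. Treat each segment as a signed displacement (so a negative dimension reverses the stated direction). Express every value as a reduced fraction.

d6 = 271/12
d7 = 44/15
d8 = 193/30
d9 = 341/60
d10 = 247/30
d11 = 221/60
d12 = 386/15
d13 = 207/80
endpoint = (207/5, -1111/48)

Apply edit: d4 := 7
  d6 = d2/2 + d4*3 + d5 = 271/12
  d7 = d6/5 - d2/2 - d5 = 44/15
  d8 = d7 + d4/2 = 193/30
  d9 = d5/3 + d8 - d1 = 341/60
  d10 = d7*5 - d8 = 247/30
  d11 = d7 + d5 = 221/60
  d12 = d8*4 = 386/15
  d13 = d10 - d6/4 = 207/80
Walk from origin (0, 0):
  seg 1: right by d4 = 7 → (7, 0)
  seg 2: down by d12 = 386/15 → (7, -386/15)
  seg 3: right by d2 = 5/3 → (26/3, -386/15)
  seg 4: right by d4 = 7 → (47/3, -386/15)
  seg 5: right by d12 = 386/15 → (207/5, -386/15)
  seg 6: up by d13 = 207/80 → (207/5, -1111/48)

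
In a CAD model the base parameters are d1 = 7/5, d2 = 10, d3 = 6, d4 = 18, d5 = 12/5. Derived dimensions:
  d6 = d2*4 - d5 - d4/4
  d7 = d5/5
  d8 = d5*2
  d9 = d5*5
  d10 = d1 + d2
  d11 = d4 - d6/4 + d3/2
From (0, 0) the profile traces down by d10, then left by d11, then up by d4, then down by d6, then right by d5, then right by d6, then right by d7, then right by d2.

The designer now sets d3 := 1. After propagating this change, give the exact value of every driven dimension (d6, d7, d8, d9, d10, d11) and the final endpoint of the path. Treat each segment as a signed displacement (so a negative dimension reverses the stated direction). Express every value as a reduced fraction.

Apply edit: d3 := 1
  d6 = d2*4 - d5 - d4/4 = 331/10
  d7 = d5/5 = 12/25
  d8 = d5*2 = 24/5
  d9 = d5*5 = 12
  d10 = d1 + d2 = 57/5
  d11 = d4 - d6/4 + d3/2 = 409/40
Walk from origin (0, 0):
  seg 1: down by d10 = 57/5 → (0, -57/5)
  seg 2: left by d11 = 409/40 → (-409/40, -57/5)
  seg 3: up by d4 = 18 → (-409/40, 33/5)
  seg 4: down by d6 = 331/10 → (-409/40, -53/2)
  seg 5: right by d5 = 12/5 → (-313/40, -53/2)
  seg 6: right by d6 = 331/10 → (1011/40, -53/2)
  seg 7: right by d7 = 12/25 → (5151/200, -53/2)
  seg 8: right by d2 = 10 → (7151/200, -53/2)

d6 = 331/10
d7 = 12/25
d8 = 24/5
d9 = 12
d10 = 57/5
d11 = 409/40
endpoint = (7151/200, -53/2)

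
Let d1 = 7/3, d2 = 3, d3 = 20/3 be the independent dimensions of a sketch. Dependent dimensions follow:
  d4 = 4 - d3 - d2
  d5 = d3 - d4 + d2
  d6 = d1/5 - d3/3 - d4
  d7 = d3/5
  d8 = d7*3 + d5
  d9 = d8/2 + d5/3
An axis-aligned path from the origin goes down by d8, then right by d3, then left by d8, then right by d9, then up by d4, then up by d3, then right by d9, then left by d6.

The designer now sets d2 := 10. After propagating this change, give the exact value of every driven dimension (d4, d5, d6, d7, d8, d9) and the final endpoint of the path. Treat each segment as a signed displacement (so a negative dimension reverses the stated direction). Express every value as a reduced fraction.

d4 = -38/3
d5 = 88/3
d6 = 491/45
d7 = 4/3
d8 = 100/3
d9 = 238/9
endpoint = (689/45, -118/3)

Apply edit: d2 := 10
  d4 = 4 - d3 - d2 = -38/3
  d5 = d3 - d4 + d2 = 88/3
  d6 = d1/5 - d3/3 - d4 = 491/45
  d7 = d3/5 = 4/3
  d8 = d7*3 + d5 = 100/3
  d9 = d8/2 + d5/3 = 238/9
Walk from origin (0, 0):
  seg 1: down by d8 = 100/3 → (0, -100/3)
  seg 2: right by d3 = 20/3 → (20/3, -100/3)
  seg 3: left by d8 = 100/3 → (-80/3, -100/3)
  seg 4: right by d9 = 238/9 → (-2/9, -100/3)
  seg 5: up by d4 = -38/3 → (-2/9, -46)
  seg 6: up by d3 = 20/3 → (-2/9, -118/3)
  seg 7: right by d9 = 238/9 → (236/9, -118/3)
  seg 8: left by d6 = 491/45 → (689/45, -118/3)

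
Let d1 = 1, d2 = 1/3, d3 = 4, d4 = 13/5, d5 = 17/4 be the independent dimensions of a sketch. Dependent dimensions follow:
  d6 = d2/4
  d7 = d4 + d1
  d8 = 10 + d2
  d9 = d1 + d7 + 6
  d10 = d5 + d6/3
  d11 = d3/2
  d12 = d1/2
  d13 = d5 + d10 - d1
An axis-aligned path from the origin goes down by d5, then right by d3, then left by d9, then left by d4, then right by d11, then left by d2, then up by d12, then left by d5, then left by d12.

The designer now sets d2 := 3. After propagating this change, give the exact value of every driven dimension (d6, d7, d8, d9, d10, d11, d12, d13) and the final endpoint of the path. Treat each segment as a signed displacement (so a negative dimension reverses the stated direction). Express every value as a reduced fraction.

d6 = 3/4
d7 = 18/5
d8 = 13
d9 = 53/5
d10 = 9/2
d11 = 2
d12 = 1/2
d13 = 31/4
endpoint = (-299/20, -15/4)

Apply edit: d2 := 3
  d6 = d2/4 = 3/4
  d7 = d4 + d1 = 18/5
  d8 = 10 + d2 = 13
  d9 = d1 + d7 + 6 = 53/5
  d10 = d5 + d6/3 = 9/2
  d11 = d3/2 = 2
  d12 = d1/2 = 1/2
  d13 = d5 + d10 - d1 = 31/4
Walk from origin (0, 0):
  seg 1: down by d5 = 17/4 → (0, -17/4)
  seg 2: right by d3 = 4 → (4, -17/4)
  seg 3: left by d9 = 53/5 → (-33/5, -17/4)
  seg 4: left by d4 = 13/5 → (-46/5, -17/4)
  seg 5: right by d11 = 2 → (-36/5, -17/4)
  seg 6: left by d2 = 3 → (-51/5, -17/4)
  seg 7: up by d12 = 1/2 → (-51/5, -15/4)
  seg 8: left by d5 = 17/4 → (-289/20, -15/4)
  seg 9: left by d12 = 1/2 → (-299/20, -15/4)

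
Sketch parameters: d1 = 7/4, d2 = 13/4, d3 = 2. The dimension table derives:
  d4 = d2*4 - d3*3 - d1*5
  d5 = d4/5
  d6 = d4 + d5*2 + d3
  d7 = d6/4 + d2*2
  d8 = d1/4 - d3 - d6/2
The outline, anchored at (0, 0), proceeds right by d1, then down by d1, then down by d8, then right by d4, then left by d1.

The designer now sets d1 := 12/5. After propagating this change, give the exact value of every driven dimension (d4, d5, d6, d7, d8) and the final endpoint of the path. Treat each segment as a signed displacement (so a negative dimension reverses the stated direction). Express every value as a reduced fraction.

d4 = -5
d5 = -1
d6 = -5
d7 = 21/4
d8 = 11/10
endpoint = (-5, -7/2)

Apply edit: d1 := 12/5
  d4 = d2*4 - d3*3 - d1*5 = -5
  d5 = d4/5 = -1
  d6 = d4 + d5*2 + d3 = -5
  d7 = d6/4 + d2*2 = 21/4
  d8 = d1/4 - d3 - d6/2 = 11/10
Walk from origin (0, 0):
  seg 1: right by d1 = 12/5 → (12/5, 0)
  seg 2: down by d1 = 12/5 → (12/5, -12/5)
  seg 3: down by d8 = 11/10 → (12/5, -7/2)
  seg 4: right by d4 = -5 → (-13/5, -7/2)
  seg 5: left by d1 = 12/5 → (-5, -7/2)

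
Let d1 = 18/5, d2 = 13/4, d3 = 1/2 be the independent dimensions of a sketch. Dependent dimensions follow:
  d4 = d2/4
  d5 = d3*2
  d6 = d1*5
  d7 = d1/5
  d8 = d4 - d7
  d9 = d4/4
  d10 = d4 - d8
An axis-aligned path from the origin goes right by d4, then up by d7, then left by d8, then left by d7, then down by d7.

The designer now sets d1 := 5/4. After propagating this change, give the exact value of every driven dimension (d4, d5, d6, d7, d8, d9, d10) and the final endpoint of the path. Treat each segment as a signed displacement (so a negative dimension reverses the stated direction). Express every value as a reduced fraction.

Apply edit: d1 := 5/4
  d4 = d2/4 = 13/16
  d5 = d3*2 = 1
  d6 = d1*5 = 25/4
  d7 = d1/5 = 1/4
  d8 = d4 - d7 = 9/16
  d9 = d4/4 = 13/64
  d10 = d4 - d8 = 1/4
Walk from origin (0, 0):
  seg 1: right by d4 = 13/16 → (13/16, 0)
  seg 2: up by d7 = 1/4 → (13/16, 1/4)
  seg 3: left by d8 = 9/16 → (1/4, 1/4)
  seg 4: left by d7 = 1/4 → (0, 1/4)
  seg 5: down by d7 = 1/4 → (0, 0)

d4 = 13/16
d5 = 1
d6 = 25/4
d7 = 1/4
d8 = 9/16
d9 = 13/64
d10 = 1/4
endpoint = (0, 0)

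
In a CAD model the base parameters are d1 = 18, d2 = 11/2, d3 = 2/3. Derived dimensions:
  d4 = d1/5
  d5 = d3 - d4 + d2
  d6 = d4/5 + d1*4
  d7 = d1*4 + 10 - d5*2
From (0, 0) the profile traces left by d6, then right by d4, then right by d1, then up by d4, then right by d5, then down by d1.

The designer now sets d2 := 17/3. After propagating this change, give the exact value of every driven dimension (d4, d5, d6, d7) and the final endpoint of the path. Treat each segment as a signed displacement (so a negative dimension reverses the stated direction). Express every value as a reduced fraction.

Apply edit: d2 := 17/3
  d4 = d1/5 = 18/5
  d5 = d3 - d4 + d2 = 41/15
  d6 = d4/5 + d1*4 = 1818/25
  d7 = d1*4 + 10 - d5*2 = 1148/15
Walk from origin (0, 0):
  seg 1: left by d6 = 1818/25 → (-1818/25, 0)
  seg 2: right by d4 = 18/5 → (-1728/25, 0)
  seg 3: right by d1 = 18 → (-1278/25, 0)
  seg 4: up by d4 = 18/5 → (-1278/25, 18/5)
  seg 5: right by d5 = 41/15 → (-3629/75, 18/5)
  seg 6: down by d1 = 18 → (-3629/75, -72/5)

d4 = 18/5
d5 = 41/15
d6 = 1818/25
d7 = 1148/15
endpoint = (-3629/75, -72/5)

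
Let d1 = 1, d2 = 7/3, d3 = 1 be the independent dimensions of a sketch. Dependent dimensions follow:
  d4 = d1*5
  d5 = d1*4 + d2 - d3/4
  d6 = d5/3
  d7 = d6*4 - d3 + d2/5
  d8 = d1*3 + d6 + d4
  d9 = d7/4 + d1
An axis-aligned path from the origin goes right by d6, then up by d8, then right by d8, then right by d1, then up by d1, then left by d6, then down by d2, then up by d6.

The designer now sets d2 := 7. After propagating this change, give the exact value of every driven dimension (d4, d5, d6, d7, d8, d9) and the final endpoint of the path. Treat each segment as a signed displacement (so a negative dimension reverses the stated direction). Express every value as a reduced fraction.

Apply edit: d2 := 7
  d4 = d1*5 = 5
  d5 = d1*4 + d2 - d3/4 = 43/4
  d6 = d5/3 = 43/12
  d7 = d6*4 - d3 + d2/5 = 221/15
  d8 = d1*3 + d6 + d4 = 139/12
  d9 = d7/4 + d1 = 281/60
Walk from origin (0, 0):
  seg 1: right by d6 = 43/12 → (43/12, 0)
  seg 2: up by d8 = 139/12 → (43/12, 139/12)
  seg 3: right by d8 = 139/12 → (91/6, 139/12)
  seg 4: right by d1 = 1 → (97/6, 139/12)
  seg 5: up by d1 = 1 → (97/6, 151/12)
  seg 6: left by d6 = 43/12 → (151/12, 151/12)
  seg 7: down by d2 = 7 → (151/12, 67/12)
  seg 8: up by d6 = 43/12 → (151/12, 55/6)

d4 = 5
d5 = 43/4
d6 = 43/12
d7 = 221/15
d8 = 139/12
d9 = 281/60
endpoint = (151/12, 55/6)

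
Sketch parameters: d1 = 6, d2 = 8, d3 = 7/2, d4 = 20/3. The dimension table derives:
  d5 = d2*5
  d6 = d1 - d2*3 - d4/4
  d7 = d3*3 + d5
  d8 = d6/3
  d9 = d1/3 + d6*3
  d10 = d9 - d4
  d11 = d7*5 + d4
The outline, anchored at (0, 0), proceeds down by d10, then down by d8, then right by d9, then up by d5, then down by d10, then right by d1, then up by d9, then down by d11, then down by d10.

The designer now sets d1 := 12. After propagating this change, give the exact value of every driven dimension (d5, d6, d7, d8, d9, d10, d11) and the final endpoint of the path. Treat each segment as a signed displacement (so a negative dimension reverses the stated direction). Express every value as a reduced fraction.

Apply edit: d1 := 12
  d5 = d2*5 = 40
  d6 = d1 - d2*3 - d4/4 = -41/3
  d7 = d3*3 + d5 = 101/2
  d8 = d6/3 = -41/9
  d9 = d1/3 + d6*3 = -37
  d10 = d9 - d4 = -131/3
  d11 = d7*5 + d4 = 1555/6
Walk from origin (0, 0):
  seg 1: down by d10 = -131/3 → (0, 131/3)
  seg 2: down by d8 = -41/9 → (0, 434/9)
  seg 3: right by d9 = -37 → (-37, 434/9)
  seg 4: up by d5 = 40 → (-37, 794/9)
  seg 5: down by d10 = -131/3 → (-37, 1187/9)
  seg 6: right by d1 = 12 → (-25, 1187/9)
  seg 7: up by d9 = -37 → (-25, 854/9)
  seg 8: down by d11 = 1555/6 → (-25, -2957/18)
  seg 9: down by d10 = -131/3 → (-25, -2171/18)

d5 = 40
d6 = -41/3
d7 = 101/2
d8 = -41/9
d9 = -37
d10 = -131/3
d11 = 1555/6
endpoint = (-25, -2171/18)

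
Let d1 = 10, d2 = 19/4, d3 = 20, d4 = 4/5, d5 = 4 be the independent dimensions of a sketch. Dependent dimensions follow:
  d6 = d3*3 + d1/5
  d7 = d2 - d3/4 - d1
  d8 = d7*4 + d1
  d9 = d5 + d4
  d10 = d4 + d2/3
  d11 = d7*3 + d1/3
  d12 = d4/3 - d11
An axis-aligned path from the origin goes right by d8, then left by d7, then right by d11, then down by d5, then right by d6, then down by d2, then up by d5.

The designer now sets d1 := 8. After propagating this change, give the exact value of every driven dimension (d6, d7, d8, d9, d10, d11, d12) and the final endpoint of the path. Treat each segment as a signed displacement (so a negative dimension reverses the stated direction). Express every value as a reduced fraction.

d6 = 308/5
d7 = -33/4
d8 = -25
d9 = 24/5
d10 = 143/60
d11 = -265/12
d12 = 447/20
endpoint = (683/30, -19/4)

Apply edit: d1 := 8
  d6 = d3*3 + d1/5 = 308/5
  d7 = d2 - d3/4 - d1 = -33/4
  d8 = d7*4 + d1 = -25
  d9 = d5 + d4 = 24/5
  d10 = d4 + d2/3 = 143/60
  d11 = d7*3 + d1/3 = -265/12
  d12 = d4/3 - d11 = 447/20
Walk from origin (0, 0):
  seg 1: right by d8 = -25 → (-25, 0)
  seg 2: left by d7 = -33/4 → (-67/4, 0)
  seg 3: right by d11 = -265/12 → (-233/6, 0)
  seg 4: down by d5 = 4 → (-233/6, -4)
  seg 5: right by d6 = 308/5 → (683/30, -4)
  seg 6: down by d2 = 19/4 → (683/30, -35/4)
  seg 7: up by d5 = 4 → (683/30, -19/4)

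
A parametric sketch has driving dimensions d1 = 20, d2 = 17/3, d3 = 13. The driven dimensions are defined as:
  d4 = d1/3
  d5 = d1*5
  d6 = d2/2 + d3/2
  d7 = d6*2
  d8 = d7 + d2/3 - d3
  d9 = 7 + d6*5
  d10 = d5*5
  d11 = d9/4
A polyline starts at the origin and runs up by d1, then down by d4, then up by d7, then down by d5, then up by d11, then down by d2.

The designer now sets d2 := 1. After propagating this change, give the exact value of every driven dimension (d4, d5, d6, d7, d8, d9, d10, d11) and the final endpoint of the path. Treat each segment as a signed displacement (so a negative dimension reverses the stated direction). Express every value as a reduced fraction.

d4 = 20/3
d5 = 100
d6 = 7
d7 = 14
d8 = 4/3
d9 = 42
d10 = 500
d11 = 21/2
endpoint = (0, -379/6)

Apply edit: d2 := 1
  d4 = d1/3 = 20/3
  d5 = d1*5 = 100
  d6 = d2/2 + d3/2 = 7
  d7 = d6*2 = 14
  d8 = d7 + d2/3 - d3 = 4/3
  d9 = 7 + d6*5 = 42
  d10 = d5*5 = 500
  d11 = d9/4 = 21/2
Walk from origin (0, 0):
  seg 1: up by d1 = 20 → (0, 20)
  seg 2: down by d4 = 20/3 → (0, 40/3)
  seg 3: up by d7 = 14 → (0, 82/3)
  seg 4: down by d5 = 100 → (0, -218/3)
  seg 5: up by d11 = 21/2 → (0, -373/6)
  seg 6: down by d2 = 1 → (0, -379/6)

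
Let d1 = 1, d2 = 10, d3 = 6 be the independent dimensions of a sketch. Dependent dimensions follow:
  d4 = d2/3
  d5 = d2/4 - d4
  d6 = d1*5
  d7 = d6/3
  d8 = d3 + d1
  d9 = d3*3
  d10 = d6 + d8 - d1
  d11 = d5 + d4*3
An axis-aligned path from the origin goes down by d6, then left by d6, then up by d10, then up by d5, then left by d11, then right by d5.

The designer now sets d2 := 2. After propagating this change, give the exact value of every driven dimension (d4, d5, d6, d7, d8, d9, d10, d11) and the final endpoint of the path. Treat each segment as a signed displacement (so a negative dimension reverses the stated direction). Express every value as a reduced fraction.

Apply edit: d2 := 2
  d4 = d2/3 = 2/3
  d5 = d2/4 - d4 = -1/6
  d6 = d1*5 = 5
  d7 = d6/3 = 5/3
  d8 = d3 + d1 = 7
  d9 = d3*3 = 18
  d10 = d6 + d8 - d1 = 11
  d11 = d5 + d4*3 = 11/6
Walk from origin (0, 0):
  seg 1: down by d6 = 5 → (0, -5)
  seg 2: left by d6 = 5 → (-5, -5)
  seg 3: up by d10 = 11 → (-5, 6)
  seg 4: up by d5 = -1/6 → (-5, 35/6)
  seg 5: left by d11 = 11/6 → (-41/6, 35/6)
  seg 6: right by d5 = -1/6 → (-7, 35/6)

d4 = 2/3
d5 = -1/6
d6 = 5
d7 = 5/3
d8 = 7
d9 = 18
d10 = 11
d11 = 11/6
endpoint = (-7, 35/6)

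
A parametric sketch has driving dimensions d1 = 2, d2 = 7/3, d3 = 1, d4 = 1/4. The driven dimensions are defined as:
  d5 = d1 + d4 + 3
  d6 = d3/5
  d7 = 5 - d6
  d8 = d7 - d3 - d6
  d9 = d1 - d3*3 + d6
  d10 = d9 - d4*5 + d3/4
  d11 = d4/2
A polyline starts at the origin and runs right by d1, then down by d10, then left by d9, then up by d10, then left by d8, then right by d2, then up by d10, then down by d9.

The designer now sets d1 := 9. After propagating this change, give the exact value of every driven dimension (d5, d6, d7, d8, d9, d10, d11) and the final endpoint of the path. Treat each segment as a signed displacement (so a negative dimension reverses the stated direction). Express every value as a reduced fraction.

d5 = 49/4
d6 = 1/5
d7 = 24/5
d8 = 18/5
d9 = 31/5
d10 = 26/5
d11 = 1/8
endpoint = (23/15, -1)

Apply edit: d1 := 9
  d5 = d1 + d4 + 3 = 49/4
  d6 = d3/5 = 1/5
  d7 = 5 - d6 = 24/5
  d8 = d7 - d3 - d6 = 18/5
  d9 = d1 - d3*3 + d6 = 31/5
  d10 = d9 - d4*5 + d3/4 = 26/5
  d11 = d4/2 = 1/8
Walk from origin (0, 0):
  seg 1: right by d1 = 9 → (9, 0)
  seg 2: down by d10 = 26/5 → (9, -26/5)
  seg 3: left by d9 = 31/5 → (14/5, -26/5)
  seg 4: up by d10 = 26/5 → (14/5, 0)
  seg 5: left by d8 = 18/5 → (-4/5, 0)
  seg 6: right by d2 = 7/3 → (23/15, 0)
  seg 7: up by d10 = 26/5 → (23/15, 26/5)
  seg 8: down by d9 = 31/5 → (23/15, -1)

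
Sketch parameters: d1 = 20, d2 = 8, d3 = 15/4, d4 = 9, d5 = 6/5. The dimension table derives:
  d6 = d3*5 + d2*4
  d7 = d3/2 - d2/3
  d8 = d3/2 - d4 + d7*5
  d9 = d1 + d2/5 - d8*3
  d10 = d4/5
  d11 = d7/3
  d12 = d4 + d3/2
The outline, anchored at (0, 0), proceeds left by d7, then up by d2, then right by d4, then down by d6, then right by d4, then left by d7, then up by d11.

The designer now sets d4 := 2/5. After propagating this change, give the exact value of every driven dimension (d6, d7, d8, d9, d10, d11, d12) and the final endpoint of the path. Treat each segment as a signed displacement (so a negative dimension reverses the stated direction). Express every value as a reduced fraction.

Apply edit: d4 := 2/5
  d6 = d3*5 + d2*4 = 203/4
  d7 = d3/2 - d2/3 = -19/24
  d8 = d3/2 - d4 + d7*5 = -149/60
  d9 = d1 + d2/5 - d8*3 = 581/20
  d10 = d4/5 = 2/25
  d11 = d7/3 = -19/72
  d12 = d4 + d3/2 = 91/40
Walk from origin (0, 0):
  seg 1: left by d7 = -19/24 → (19/24, 0)
  seg 2: up by d2 = 8 → (19/24, 8)
  seg 3: right by d4 = 2/5 → (143/120, 8)
  seg 4: down by d6 = 203/4 → (143/120, -171/4)
  seg 5: right by d4 = 2/5 → (191/120, -171/4)
  seg 6: left by d7 = -19/24 → (143/60, -171/4)
  seg 7: up by d11 = -19/72 → (143/60, -3097/72)

d6 = 203/4
d7 = -19/24
d8 = -149/60
d9 = 581/20
d10 = 2/25
d11 = -19/72
d12 = 91/40
endpoint = (143/60, -3097/72)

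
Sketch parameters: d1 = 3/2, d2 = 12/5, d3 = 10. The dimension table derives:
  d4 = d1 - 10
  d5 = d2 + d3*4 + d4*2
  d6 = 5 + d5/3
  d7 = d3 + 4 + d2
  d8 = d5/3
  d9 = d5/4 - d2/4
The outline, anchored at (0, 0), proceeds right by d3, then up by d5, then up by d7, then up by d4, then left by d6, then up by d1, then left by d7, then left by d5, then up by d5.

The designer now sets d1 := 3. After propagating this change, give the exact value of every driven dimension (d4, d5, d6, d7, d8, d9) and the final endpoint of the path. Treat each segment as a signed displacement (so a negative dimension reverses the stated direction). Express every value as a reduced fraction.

Apply edit: d1 := 3
  d4 = d1 - 10 = -7
  d5 = d2 + d3*4 + d4*2 = 142/5
  d6 = 5 + d5/3 = 217/15
  d7 = d3 + 4 + d2 = 82/5
  d8 = d5/3 = 142/15
  d9 = d5/4 - d2/4 = 13/2
Walk from origin (0, 0):
  seg 1: right by d3 = 10 → (10, 0)
  seg 2: up by d5 = 142/5 → (10, 142/5)
  seg 3: up by d7 = 82/5 → (10, 224/5)
  seg 4: up by d4 = -7 → (10, 189/5)
  seg 5: left by d6 = 217/15 → (-67/15, 189/5)
  seg 6: up by d1 = 3 → (-67/15, 204/5)
  seg 7: left by d7 = 82/5 → (-313/15, 204/5)
  seg 8: left by d5 = 142/5 → (-739/15, 204/5)
  seg 9: up by d5 = 142/5 → (-739/15, 346/5)

d4 = -7
d5 = 142/5
d6 = 217/15
d7 = 82/5
d8 = 142/15
d9 = 13/2
endpoint = (-739/15, 346/5)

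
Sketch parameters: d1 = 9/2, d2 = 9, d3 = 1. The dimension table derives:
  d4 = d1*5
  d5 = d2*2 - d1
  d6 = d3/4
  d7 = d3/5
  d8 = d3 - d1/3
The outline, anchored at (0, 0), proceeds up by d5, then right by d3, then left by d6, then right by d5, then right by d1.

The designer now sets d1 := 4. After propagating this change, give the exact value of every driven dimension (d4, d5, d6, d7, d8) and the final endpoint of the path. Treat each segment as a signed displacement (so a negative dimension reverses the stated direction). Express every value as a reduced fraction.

d4 = 20
d5 = 14
d6 = 1/4
d7 = 1/5
d8 = -1/3
endpoint = (75/4, 14)

Apply edit: d1 := 4
  d4 = d1*5 = 20
  d5 = d2*2 - d1 = 14
  d6 = d3/4 = 1/4
  d7 = d3/5 = 1/5
  d8 = d3 - d1/3 = -1/3
Walk from origin (0, 0):
  seg 1: up by d5 = 14 → (0, 14)
  seg 2: right by d3 = 1 → (1, 14)
  seg 3: left by d6 = 1/4 → (3/4, 14)
  seg 4: right by d5 = 14 → (59/4, 14)
  seg 5: right by d1 = 4 → (75/4, 14)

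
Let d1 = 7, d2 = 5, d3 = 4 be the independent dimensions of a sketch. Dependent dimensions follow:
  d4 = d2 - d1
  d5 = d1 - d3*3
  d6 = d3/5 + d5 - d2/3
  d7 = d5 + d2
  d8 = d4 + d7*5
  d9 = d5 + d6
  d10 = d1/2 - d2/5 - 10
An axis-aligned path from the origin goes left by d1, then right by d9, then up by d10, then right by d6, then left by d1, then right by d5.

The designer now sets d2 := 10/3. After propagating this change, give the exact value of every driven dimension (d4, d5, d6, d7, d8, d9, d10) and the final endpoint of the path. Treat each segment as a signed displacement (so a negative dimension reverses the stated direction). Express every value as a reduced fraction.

Apply edit: d2 := 10/3
  d4 = d2 - d1 = -11/3
  d5 = d1 - d3*3 = -5
  d6 = d3/5 + d5 - d2/3 = -239/45
  d7 = d5 + d2 = -5/3
  d8 = d4 + d7*5 = -12
  d9 = d5 + d6 = -464/45
  d10 = d1/2 - d2/5 - 10 = -43/6
Walk from origin (0, 0):
  seg 1: left by d1 = 7 → (-7, 0)
  seg 2: right by d9 = -464/45 → (-779/45, 0)
  seg 3: up by d10 = -43/6 → (-779/45, -43/6)
  seg 4: right by d6 = -239/45 → (-1018/45, -43/6)
  seg 5: left by d1 = 7 → (-1333/45, -43/6)
  seg 6: right by d5 = -5 → (-1558/45, -43/6)

d4 = -11/3
d5 = -5
d6 = -239/45
d7 = -5/3
d8 = -12
d9 = -464/45
d10 = -43/6
endpoint = (-1558/45, -43/6)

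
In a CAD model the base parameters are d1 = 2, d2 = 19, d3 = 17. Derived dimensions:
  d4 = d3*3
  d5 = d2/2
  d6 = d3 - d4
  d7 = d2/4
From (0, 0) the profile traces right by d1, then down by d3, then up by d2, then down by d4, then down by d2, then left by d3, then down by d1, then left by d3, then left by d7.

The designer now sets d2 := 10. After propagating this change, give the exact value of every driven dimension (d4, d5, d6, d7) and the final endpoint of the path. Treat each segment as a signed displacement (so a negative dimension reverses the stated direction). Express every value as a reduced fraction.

d4 = 51
d5 = 5
d6 = -34
d7 = 5/2
endpoint = (-69/2, -70)

Apply edit: d2 := 10
  d4 = d3*3 = 51
  d5 = d2/2 = 5
  d6 = d3 - d4 = -34
  d7 = d2/4 = 5/2
Walk from origin (0, 0):
  seg 1: right by d1 = 2 → (2, 0)
  seg 2: down by d3 = 17 → (2, -17)
  seg 3: up by d2 = 10 → (2, -7)
  seg 4: down by d4 = 51 → (2, -58)
  seg 5: down by d2 = 10 → (2, -68)
  seg 6: left by d3 = 17 → (-15, -68)
  seg 7: down by d1 = 2 → (-15, -70)
  seg 8: left by d3 = 17 → (-32, -70)
  seg 9: left by d7 = 5/2 → (-69/2, -70)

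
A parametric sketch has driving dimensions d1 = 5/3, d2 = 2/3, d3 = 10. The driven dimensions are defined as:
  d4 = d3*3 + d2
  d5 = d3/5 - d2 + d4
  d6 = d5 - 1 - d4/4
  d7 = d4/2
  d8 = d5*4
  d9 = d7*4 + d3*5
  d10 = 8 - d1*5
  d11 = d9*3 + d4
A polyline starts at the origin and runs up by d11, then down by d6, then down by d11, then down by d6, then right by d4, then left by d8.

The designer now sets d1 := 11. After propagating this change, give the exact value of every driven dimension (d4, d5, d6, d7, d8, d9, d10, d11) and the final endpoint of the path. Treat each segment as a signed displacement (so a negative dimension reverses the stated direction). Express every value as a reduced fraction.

d4 = 92/3
d5 = 32
d6 = 70/3
d7 = 46/3
d8 = 128
d9 = 334/3
d10 = -47
d11 = 1094/3
endpoint = (-292/3, -140/3)

Apply edit: d1 := 11
  d4 = d3*3 + d2 = 92/3
  d5 = d3/5 - d2 + d4 = 32
  d6 = d5 - 1 - d4/4 = 70/3
  d7 = d4/2 = 46/3
  d8 = d5*4 = 128
  d9 = d7*4 + d3*5 = 334/3
  d10 = 8 - d1*5 = -47
  d11 = d9*3 + d4 = 1094/3
Walk from origin (0, 0):
  seg 1: up by d11 = 1094/3 → (0, 1094/3)
  seg 2: down by d6 = 70/3 → (0, 1024/3)
  seg 3: down by d11 = 1094/3 → (0, -70/3)
  seg 4: down by d6 = 70/3 → (0, -140/3)
  seg 5: right by d4 = 92/3 → (92/3, -140/3)
  seg 6: left by d8 = 128 → (-292/3, -140/3)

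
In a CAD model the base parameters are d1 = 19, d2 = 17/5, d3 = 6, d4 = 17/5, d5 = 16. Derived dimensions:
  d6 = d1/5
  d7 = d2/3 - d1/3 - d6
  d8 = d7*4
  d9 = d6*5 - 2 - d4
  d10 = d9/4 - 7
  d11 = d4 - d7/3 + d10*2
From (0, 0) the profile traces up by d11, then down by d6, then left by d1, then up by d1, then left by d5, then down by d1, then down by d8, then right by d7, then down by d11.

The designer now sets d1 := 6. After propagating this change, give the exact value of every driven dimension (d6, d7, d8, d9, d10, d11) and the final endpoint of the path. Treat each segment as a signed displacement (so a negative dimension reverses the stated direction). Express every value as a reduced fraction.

d6 = 6/5
d7 = -31/15
d8 = -124/15
d9 = 3/5
d10 = -137/20
d11 = -173/18
endpoint = (-361/15, 106/15)

Apply edit: d1 := 6
  d6 = d1/5 = 6/5
  d7 = d2/3 - d1/3 - d6 = -31/15
  d8 = d7*4 = -124/15
  d9 = d6*5 - 2 - d4 = 3/5
  d10 = d9/4 - 7 = -137/20
  d11 = d4 - d7/3 + d10*2 = -173/18
Walk from origin (0, 0):
  seg 1: up by d11 = -173/18 → (0, -173/18)
  seg 2: down by d6 = 6/5 → (0, -973/90)
  seg 3: left by d1 = 6 → (-6, -973/90)
  seg 4: up by d1 = 6 → (-6, -433/90)
  seg 5: left by d5 = 16 → (-22, -433/90)
  seg 6: down by d1 = 6 → (-22, -973/90)
  seg 7: down by d8 = -124/15 → (-22, -229/90)
  seg 8: right by d7 = -31/15 → (-361/15, -229/90)
  seg 9: down by d11 = -173/18 → (-361/15, 106/15)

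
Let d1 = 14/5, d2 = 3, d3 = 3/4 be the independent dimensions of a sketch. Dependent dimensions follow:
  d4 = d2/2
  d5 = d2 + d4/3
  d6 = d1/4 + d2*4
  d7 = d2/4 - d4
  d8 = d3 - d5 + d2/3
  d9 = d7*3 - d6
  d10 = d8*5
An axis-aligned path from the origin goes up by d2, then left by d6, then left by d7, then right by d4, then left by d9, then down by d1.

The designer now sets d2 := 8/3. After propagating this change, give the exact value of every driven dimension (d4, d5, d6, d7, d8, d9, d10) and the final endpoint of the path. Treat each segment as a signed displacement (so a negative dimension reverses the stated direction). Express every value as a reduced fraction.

d4 = 4/3
d5 = 28/9
d6 = 341/30
d7 = -2/3
d8 = -53/36
d9 = -401/30
d10 = -265/36
endpoint = (4, -2/15)

Apply edit: d2 := 8/3
  d4 = d2/2 = 4/3
  d5 = d2 + d4/3 = 28/9
  d6 = d1/4 + d2*4 = 341/30
  d7 = d2/4 - d4 = -2/3
  d8 = d3 - d5 + d2/3 = -53/36
  d9 = d7*3 - d6 = -401/30
  d10 = d8*5 = -265/36
Walk from origin (0, 0):
  seg 1: up by d2 = 8/3 → (0, 8/3)
  seg 2: left by d6 = 341/30 → (-341/30, 8/3)
  seg 3: left by d7 = -2/3 → (-107/10, 8/3)
  seg 4: right by d4 = 4/3 → (-281/30, 8/3)
  seg 5: left by d9 = -401/30 → (4, 8/3)
  seg 6: down by d1 = 14/5 → (4, -2/15)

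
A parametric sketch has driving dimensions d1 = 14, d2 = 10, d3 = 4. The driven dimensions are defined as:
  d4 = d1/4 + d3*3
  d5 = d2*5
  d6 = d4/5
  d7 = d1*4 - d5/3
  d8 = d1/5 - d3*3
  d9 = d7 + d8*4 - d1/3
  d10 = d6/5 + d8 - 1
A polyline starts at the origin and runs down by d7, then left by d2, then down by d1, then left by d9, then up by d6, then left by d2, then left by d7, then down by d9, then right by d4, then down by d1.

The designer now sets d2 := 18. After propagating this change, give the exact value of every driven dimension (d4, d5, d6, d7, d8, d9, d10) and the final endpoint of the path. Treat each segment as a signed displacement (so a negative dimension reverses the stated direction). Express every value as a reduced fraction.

d4 = 31/2
d5 = 90
d6 = 31/10
d7 = 26
d8 = -46/5
d9 = -232/15
d10 = -479/50
endpoint = (-931/30, -1063/30)

Apply edit: d2 := 18
  d4 = d1/4 + d3*3 = 31/2
  d5 = d2*5 = 90
  d6 = d4/5 = 31/10
  d7 = d1*4 - d5/3 = 26
  d8 = d1/5 - d3*3 = -46/5
  d9 = d7 + d8*4 - d1/3 = -232/15
  d10 = d6/5 + d8 - 1 = -479/50
Walk from origin (0, 0):
  seg 1: down by d7 = 26 → (0, -26)
  seg 2: left by d2 = 18 → (-18, -26)
  seg 3: down by d1 = 14 → (-18, -40)
  seg 4: left by d9 = -232/15 → (-38/15, -40)
  seg 5: up by d6 = 31/10 → (-38/15, -369/10)
  seg 6: left by d2 = 18 → (-308/15, -369/10)
  seg 7: left by d7 = 26 → (-698/15, -369/10)
  seg 8: down by d9 = -232/15 → (-698/15, -643/30)
  seg 9: right by d4 = 31/2 → (-931/30, -643/30)
  seg 10: down by d1 = 14 → (-931/30, -1063/30)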